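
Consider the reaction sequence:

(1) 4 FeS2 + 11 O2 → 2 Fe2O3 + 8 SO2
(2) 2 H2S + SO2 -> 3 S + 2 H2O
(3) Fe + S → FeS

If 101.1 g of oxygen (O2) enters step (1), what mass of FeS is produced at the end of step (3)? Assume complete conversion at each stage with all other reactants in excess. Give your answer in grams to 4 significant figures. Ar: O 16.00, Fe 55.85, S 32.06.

M(O2) = 2(16.00) = 32.00 g/mol.
M(FeS) = 55.85 + 32.06 = 87.91 g/mol.
n(O2) = 101.1 / 32.00 = 3.1594 mol.
Reaction (1): O2→SO2 ratio 11:8 ⇒ n(SO2) = 2.2977 mol.
Reaction (2): SO2→S ratio 1:3 ⇒ n(S) = 6.8932 mol.
Reaction (3): S→FeS ratio 1:1 ⇒ n(FeS) = 6.8932 mol.
Mass of FeS = 6.8932 × 87.91 = 605.98 g.

606.0 g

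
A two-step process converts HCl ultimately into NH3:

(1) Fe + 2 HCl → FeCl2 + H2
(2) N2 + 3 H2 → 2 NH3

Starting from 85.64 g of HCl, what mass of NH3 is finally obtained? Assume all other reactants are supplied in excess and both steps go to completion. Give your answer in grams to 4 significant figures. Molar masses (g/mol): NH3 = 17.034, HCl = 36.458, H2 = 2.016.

13.34 g

n(HCl) = 85.640 / 36.458 = 2.3490 mol.
Step 1 gives a 2:1 ratio of HCl to H2, so n(H2) = 1.1745 mol.
In step 2 the H2:NH3 ratio is 3:2, so n(NH3) = 0.78300 mol.
Mass of NH3 = 0.78300 × 17.034 = 13.338 g.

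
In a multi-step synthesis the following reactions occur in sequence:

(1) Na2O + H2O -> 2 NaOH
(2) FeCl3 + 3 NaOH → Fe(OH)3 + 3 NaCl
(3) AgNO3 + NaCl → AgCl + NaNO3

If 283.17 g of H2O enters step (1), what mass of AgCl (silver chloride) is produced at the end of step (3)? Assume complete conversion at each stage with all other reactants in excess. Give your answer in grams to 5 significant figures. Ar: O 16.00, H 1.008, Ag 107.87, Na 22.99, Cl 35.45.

4505.3 g

M(H2O) = 2(1.008) + 16.00 = 18.016 g/mol.
M(AgCl) = 107.87 + 35.45 = 143.32 g/mol.
n(H2O) = 283.17 / 18.016 = 15.7177 mol.
Reaction (1): H2O→NaOH ratio 1:2 ⇒ n(NaOH) = 31.4354 mol.
Reaction (2): NaOH→NaCl ratio 3:3 ⇒ n(NaCl) = 31.4354 mol.
Reaction (3): NaCl→AgCl ratio 1:1 ⇒ n(AgCl) = 31.4354 mol.
Mass of AgCl = 31.4354 × 143.32 = 4505.32 g.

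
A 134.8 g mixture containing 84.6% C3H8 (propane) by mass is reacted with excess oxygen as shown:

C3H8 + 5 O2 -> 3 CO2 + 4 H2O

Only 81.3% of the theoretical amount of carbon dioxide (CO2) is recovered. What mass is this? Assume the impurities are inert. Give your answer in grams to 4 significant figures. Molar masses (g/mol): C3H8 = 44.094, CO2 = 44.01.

277.6 g

Pure C3H8 available = 134.8 g × 0.846 = 114.04 g.
n(C3H8) = 114.04 g / 44.094 g/mol = 2.5863 mol.
From the equation the C3H8:CO2 mole ratio is 1:3, so n(CO2) = 2.5863 × 3/1 = 7.7589 mol.
Mass of CO2 = 7.7589 mol × 44.01 g/mol = 341.47 g.
Actual mass collected = 341.47 g × 0.813 = 277.62 g.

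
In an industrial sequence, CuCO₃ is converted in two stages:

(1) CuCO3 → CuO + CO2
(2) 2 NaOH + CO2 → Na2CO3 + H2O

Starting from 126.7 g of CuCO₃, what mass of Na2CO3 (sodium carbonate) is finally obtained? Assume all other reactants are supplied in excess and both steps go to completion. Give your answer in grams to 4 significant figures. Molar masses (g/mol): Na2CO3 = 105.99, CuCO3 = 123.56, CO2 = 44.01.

108.7 g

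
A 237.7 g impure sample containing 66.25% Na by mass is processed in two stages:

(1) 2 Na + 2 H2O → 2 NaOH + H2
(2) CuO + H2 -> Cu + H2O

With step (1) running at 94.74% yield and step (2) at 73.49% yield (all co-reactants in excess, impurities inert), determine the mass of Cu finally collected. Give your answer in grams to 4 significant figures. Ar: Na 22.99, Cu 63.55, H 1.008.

151.5 g

Pure Na = 237.7 × 0.6625 = 157.48 g.
M(Na) = 22.99 g/mol.
M(Cu) = 63.55 g/mol.
n(Na) = 157.48 / 22.99 = 6.8498 mol.
Step 1 (Na:H2 = 2:1): theoretical n(H2) = 3.4249 mol; at 94.74% yield, n(H2) = 3.2447 mol.
Step 2 (H2:Cu = 1:1): theoretical n(Cu) = 3.2447 mol, so theoretical mass = 3.2447 × 63.55 = 206.20 g.
At 73.49% yield, actual mass of Cu = 206.20 × 0.7349 = 151.54 g.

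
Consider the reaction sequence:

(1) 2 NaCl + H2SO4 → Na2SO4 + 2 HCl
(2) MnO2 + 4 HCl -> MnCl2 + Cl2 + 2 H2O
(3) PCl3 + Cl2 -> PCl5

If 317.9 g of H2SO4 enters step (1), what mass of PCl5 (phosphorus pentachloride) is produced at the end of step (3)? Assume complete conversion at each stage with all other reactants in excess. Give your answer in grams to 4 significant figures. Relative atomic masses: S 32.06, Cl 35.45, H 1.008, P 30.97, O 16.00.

M(H2SO4) = 2(1.008) + 32.06 + 4(16.00) = 98.076 g/mol.
M(PCl5) = 30.97 + 5(35.45) = 208.22 g/mol.
n(H2SO4) = 317.9 / 98.076 = 3.2414 mol.
Reaction (1): H2SO4→HCl ratio 1:2 ⇒ n(HCl) = 6.4827 mol.
Reaction (2): HCl→Cl2 ratio 4:1 ⇒ n(Cl2) = 1.6207 mol.
Reaction (3): Cl2→PCl5 ratio 1:1 ⇒ n(PCl5) = 1.6207 mol.
Mass of PCl5 = 1.6207 × 208.22 = 337.46 g.

337.5 g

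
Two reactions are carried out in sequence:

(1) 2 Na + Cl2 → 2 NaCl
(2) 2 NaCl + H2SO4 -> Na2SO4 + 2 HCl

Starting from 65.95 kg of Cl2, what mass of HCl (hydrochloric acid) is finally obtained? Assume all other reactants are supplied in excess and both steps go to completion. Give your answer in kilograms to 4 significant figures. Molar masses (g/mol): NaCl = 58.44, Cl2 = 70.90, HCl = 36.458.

65.95 kg = 65950 g.
n(Cl2) = 65950 / 70.90 = 930.18 mol.
Step 1 gives a 1:2 ratio of Cl2 to NaCl, so n(NaCl) = 1860.4 mol.
In step 2 the NaCl:HCl ratio is 2:2, so n(HCl) = 1860.4 mol.
Mass of HCl = 1860.4 × 36.458 = 67825 g = 67.83 kg.

67.83 kg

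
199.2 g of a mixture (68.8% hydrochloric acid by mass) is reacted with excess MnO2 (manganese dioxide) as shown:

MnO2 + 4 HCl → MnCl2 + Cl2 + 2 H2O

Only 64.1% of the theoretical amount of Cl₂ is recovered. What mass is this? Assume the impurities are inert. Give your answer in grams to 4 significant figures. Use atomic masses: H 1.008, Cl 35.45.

42.71 g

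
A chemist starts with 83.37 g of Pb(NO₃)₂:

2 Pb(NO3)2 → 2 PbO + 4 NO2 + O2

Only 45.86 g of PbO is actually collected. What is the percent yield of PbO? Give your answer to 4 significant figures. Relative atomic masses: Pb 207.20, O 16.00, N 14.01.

M(Pb(NO3)2) = 207.20 + 2(14.01) + 6(16.00) = 331.22 g/mol.
M(PbO) = 207.20 + 16.00 = 223.20 g/mol.
n(Pb(NO3)2) = 83.370 g / 331.22 g/mol = 0.25171 mol.
From the equation the Pb(NO3)2:PbO mole ratio is 2:2, so n(PbO) = 0.25171 × 2/2 = 0.25171 mol.
Mass of PbO = 0.25171 mol × 223.20 g/mol = 56.181 g.
This is the theoretical yield. Percent yield = 45.86 g / 56.181 g × 100% = 81.629%.

81.63 %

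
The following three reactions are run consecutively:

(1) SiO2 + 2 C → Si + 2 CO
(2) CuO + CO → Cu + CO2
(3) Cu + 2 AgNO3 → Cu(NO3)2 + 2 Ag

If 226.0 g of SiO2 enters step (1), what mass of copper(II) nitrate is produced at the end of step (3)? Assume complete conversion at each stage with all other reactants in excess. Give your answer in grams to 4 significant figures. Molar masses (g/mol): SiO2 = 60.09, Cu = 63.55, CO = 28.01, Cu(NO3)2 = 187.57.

1411 g

n(SiO2) = 226.0 / 60.09 = 3.7610 mol.
Reaction (1): SiO2→CO ratio 1:2 ⇒ n(CO) = 7.5221 mol.
Reaction (2): CO→Cu ratio 1:1 ⇒ n(Cu) = 7.5221 mol.
Reaction (3): Cu→Cu(NO3)2 ratio 1:1 ⇒ n(Cu(NO3)2) = 7.5221 mol.
Mass of Cu(NO3)2 = 7.5221 × 187.57 = 1410.9 g.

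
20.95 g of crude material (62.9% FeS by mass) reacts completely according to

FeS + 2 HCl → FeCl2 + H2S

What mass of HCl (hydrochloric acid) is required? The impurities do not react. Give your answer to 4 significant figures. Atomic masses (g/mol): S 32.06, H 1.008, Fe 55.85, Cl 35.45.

10.93 g

Mass of pure FeS = 20.95 g × 0.629 = 13.178 g.
M(FeS) = 55.85 + 32.06 = 87.91 g/mol.
M(HCl) = 1.008 + 35.45 = 36.458 g/mol.
n(FeS) = 13.178 g / 87.91 g/mol = 0.14990 mol.
From the equation the FeS:HCl mole ratio is 1:2, so n(HCl) = 0.14990 × 2/1 = 0.29980 mol.
Mass of HCl = 0.29980 mol × 36.458 g/mol = 10.930 g.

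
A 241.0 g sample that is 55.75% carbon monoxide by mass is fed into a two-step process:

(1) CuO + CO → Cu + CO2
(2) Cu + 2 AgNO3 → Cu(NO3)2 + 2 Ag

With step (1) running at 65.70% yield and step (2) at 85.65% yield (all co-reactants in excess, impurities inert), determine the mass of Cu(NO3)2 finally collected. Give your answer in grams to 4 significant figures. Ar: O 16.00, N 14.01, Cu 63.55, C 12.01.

Pure CO = 241.0 × 0.5575 = 134.36 g.
M(CO) = 12.01 + 16.00 = 28.01 g/mol.
M(Cu(NO3)2) = 63.55 + 2(14.01) + 6(16.00) = 187.57 g/mol.
n(CO) = 134.36 / 28.01 = 4.7968 mol.
Step 1 (CO:Cu = 1:1): theoretical n(Cu) = 4.7968 mol; at 65.70% yield, n(Cu) = 3.1515 mol.
Step 2 (Cu:Cu(NO3)2 = 1:1): theoretical n(Cu(NO3)2) = 3.1515 mol, so theoretical mass = 3.1515 × 187.57 = 591.12 g.
At 85.65% yield, actual mass of Cu(NO3)2 = 591.12 × 0.8565 = 506.30 g.

506.3 g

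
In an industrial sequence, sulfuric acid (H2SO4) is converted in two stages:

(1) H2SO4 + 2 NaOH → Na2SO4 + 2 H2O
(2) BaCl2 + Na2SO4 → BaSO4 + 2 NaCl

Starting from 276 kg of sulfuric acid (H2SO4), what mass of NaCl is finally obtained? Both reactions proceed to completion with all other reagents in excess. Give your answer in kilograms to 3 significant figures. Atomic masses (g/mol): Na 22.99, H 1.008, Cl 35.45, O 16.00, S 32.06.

329 kg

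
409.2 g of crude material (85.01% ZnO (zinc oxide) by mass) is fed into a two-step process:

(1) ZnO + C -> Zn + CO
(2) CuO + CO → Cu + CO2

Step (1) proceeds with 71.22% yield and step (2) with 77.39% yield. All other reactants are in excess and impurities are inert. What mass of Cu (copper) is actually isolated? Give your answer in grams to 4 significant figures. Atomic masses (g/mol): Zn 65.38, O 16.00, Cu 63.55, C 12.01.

Pure ZnO = 409.2 × 0.8501 = 347.86 g.
M(ZnO) = 65.38 + 16.00 = 81.38 g/mol.
M(Cu) = 63.55 g/mol.
n(ZnO) = 347.86 / 81.38 = 4.2745 mol.
Step 1 (ZnO:CO = 1:1): theoretical n(CO) = 4.2745 mol; at 71.22% yield, n(CO) = 3.0443 mol.
Step 2 (CO:Cu = 1:1): theoretical n(Cu) = 3.0443 mol, so theoretical mass = 3.0443 × 63.55 = 193.47 g.
At 77.39% yield, actual mass of Cu = 193.47 × 0.7739 = 149.72 g.

149.7 g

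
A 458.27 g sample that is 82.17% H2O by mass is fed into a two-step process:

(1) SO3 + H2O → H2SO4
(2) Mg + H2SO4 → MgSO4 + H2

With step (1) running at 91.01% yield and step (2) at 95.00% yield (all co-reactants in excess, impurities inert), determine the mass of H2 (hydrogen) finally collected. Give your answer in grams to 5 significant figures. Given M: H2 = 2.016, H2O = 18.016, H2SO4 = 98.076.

Pure H2O = 458.27 × 0.8217 = 376.560 g.
n(H2O) = 376.560 / 18.016 = 20.9014 mol.
Step 1 (H2O:H2SO4 = 1:1): theoretical n(H2SO4) = 20.9014 mol; at 91.01% yield, n(H2SO4) = 19.0224 mol.
Step 2 (H2SO4:H2 = 1:1): theoretical n(H2) = 19.0224 mol, so theoretical mass = 19.0224 × 2.016 = 38.3492 g.
At 95.00% yield, actual mass of H2 = 38.3492 × 0.9500 = 36.4317 g.

36.432 g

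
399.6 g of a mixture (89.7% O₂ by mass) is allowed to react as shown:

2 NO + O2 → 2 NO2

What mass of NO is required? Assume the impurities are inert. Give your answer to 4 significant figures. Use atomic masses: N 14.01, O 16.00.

Mass of pure O2 = 399.6 g × 0.897 = 358.44 g.
M(O2) = 2(16.00) = 32.00 g/mol.
M(NO) = 14.01 + 16.00 = 30.01 g/mol.
n(O2) = 358.44 g / 32.00 g/mol = 11.201 mol.
From the equation the O2:NO mole ratio is 1:2, so n(NO) = 11.201 × 2/1 = 22.403 mol.
Mass of NO = 22.403 mol × 30.01 g/mol = 672.30 g.

672.3 g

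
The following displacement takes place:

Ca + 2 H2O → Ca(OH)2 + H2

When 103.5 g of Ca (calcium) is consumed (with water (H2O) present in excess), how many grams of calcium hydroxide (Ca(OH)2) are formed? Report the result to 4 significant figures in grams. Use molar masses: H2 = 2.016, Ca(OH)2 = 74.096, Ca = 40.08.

n(Ca) = 103.50 g / 40.08 g/mol = 2.5823 mol.
From the equation the Ca:Ca(OH)2 mole ratio is 1:1, so n(Ca(OH)2) = 2.5823 × 1/1 = 2.5823 mol.
Mass of Ca(OH)2 = 2.5823 mol × 74.096 g/mol = 191.34 g.

191.3 g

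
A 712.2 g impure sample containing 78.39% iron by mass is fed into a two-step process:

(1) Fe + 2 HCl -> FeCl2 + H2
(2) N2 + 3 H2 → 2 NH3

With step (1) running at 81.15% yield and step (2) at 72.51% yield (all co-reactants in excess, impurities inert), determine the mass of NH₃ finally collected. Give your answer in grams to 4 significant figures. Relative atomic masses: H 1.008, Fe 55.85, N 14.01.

Pure Fe = 712.2 × 0.7839 = 558.29 g.
M(Fe) = 55.85 g/mol.
M(NH3) = 14.01 + 3(1.008) = 17.034 g/mol.
n(Fe) = 558.29 / 55.85 = 9.9963 mol.
Step 1 (Fe:H2 = 1:1): theoretical n(H2) = 9.9963 mol; at 81.15% yield, n(H2) = 8.1120 mol.
Step 2 (H2:NH3 = 3:2): theoretical n(NH3) = 5.4080 mol, so theoretical mass = 5.4080 × 17.034 = 92.120 g.
At 72.51% yield, actual mass of NH3 = 92.120 × 0.7251 = 66.796 g.

66.80 g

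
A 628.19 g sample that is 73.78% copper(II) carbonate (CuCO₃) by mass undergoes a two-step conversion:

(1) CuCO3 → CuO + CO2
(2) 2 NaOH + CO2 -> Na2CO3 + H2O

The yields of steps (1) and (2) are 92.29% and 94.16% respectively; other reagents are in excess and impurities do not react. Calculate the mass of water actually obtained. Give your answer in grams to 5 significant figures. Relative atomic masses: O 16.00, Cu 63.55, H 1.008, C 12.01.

58.726 g

Pure CuCO3 = 628.19 × 0.7378 = 463.479 g.
M(CuCO3) = 63.55 + 12.01 + 3(16.00) = 123.56 g/mol.
M(H2O) = 2(1.008) + 16.00 = 18.016 g/mol.
n(CuCO3) = 463.479 / 123.56 = 3.75104 mol.
Step 1 (CuCO3:CO2 = 1:1): theoretical n(CO2) = 3.75104 mol; at 92.29% yield, n(CO2) = 3.46184 mol.
Step 2 (CO2:H2O = 1:1): theoretical n(H2O) = 3.46184 mol, so theoretical mass = 3.46184 × 18.016 = 62.3684 g.
At 94.16% yield, actual mass of H2O = 62.3684 × 0.9416 = 58.7261 g.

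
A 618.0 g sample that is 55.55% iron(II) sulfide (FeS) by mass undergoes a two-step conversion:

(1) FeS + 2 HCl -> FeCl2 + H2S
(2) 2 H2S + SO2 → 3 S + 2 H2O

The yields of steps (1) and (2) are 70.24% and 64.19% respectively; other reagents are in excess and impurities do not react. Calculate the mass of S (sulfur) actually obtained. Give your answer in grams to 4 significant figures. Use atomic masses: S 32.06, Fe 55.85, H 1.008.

84.67 g

Pure FeS = 618.0 × 0.5555 = 343.30 g.
M(FeS) = 55.85 + 32.06 = 87.91 g/mol.
M(S) = 32.06 g/mol.
n(FeS) = 343.30 / 87.91 = 3.9051 mol.
Step 1 (FeS:H2S = 1:1): theoretical n(H2S) = 3.9051 mol; at 70.24% yield, n(H2S) = 2.7430 mol.
Step 2 (H2S:S = 2:3): theoretical n(S) = 4.1144 mol, so theoretical mass = 4.1144 × 32.06 = 131.91 g.
At 64.19% yield, actual mass of S = 131.91 × 0.6419 = 84.672 g.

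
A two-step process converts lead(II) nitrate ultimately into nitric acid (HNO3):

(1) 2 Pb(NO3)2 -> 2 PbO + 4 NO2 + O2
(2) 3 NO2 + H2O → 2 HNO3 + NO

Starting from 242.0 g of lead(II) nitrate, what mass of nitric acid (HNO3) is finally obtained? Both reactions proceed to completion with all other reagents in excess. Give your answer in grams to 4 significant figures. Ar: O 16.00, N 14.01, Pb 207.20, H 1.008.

61.39 g

M(Pb(NO3)2) = 207.20 + 2(14.01) + 6(16.00) = 331.22 g/mol.
M(HNO3) = 1.008 + 14.01 + 3(16.00) = 63.018 g/mol.
n(Pb(NO3)2) = 242.00 / 331.22 = 0.73063 mol.
Step 1 gives a 2:4 ratio of Pb(NO3)2 to NO2, so n(NO2) = 1.4613 mol.
In step 2 the NO2:HNO3 ratio is 3:2, so n(HNO3) = 0.97418 mol.
Mass of HNO3 = 0.97418 × 63.018 = 61.391 g.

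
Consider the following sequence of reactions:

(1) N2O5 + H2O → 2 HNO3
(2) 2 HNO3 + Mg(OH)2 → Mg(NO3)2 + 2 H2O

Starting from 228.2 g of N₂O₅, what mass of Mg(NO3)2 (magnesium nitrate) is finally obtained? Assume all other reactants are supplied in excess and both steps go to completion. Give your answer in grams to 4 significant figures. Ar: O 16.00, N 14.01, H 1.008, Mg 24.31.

M(N2O5) = 2(14.01) + 5(16.00) = 108.02 g/mol.
M(Mg(NO3)2) = 24.31 + 2(14.01) + 6(16.00) = 148.33 g/mol.
n(N2O5) = 228.20 / 108.02 = 2.1126 mol.
Step 1 gives a 1:2 ratio of N2O5 to HNO3, so n(HNO3) = 4.2251 mol.
In step 2 the HNO3:Mg(NO3)2 ratio is 2:1, so n(Mg(NO3)2) = 2.1126 mol.
Mass of Mg(NO3)2 = 2.1126 × 148.33 = 313.36 g.

313.4 g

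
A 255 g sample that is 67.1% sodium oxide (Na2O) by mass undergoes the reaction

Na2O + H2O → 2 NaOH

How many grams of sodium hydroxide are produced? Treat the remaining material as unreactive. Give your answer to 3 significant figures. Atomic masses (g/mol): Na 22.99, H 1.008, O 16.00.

Mass of pure Na2O = 255 g × 0.671 = 171.1 g.
M(Na2O) = 2(22.99) + 16.00 = 61.98 g/mol.
M(NaOH) = 22.99 + 16.00 + 1.008 = 39.998 g/mol.
n(Na2O) = 171.1 g / 61.98 g/mol = 2.761 mol.
From the equation the Na2O:NaOH mole ratio is 1:2, so n(NaOH) = 2.761 × 2/1 = 5.521 mol.
Mass of NaOH = 5.521 mol × 39.998 g/mol = 220.8 g.

221 g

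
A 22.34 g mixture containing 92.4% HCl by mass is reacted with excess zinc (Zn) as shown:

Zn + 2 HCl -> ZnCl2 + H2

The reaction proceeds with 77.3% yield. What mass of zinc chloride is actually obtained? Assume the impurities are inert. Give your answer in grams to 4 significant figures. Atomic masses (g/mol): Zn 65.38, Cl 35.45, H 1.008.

29.82 g

Pure HCl available = 22.34 g × 0.924 = 20.642 g.
M(HCl) = 1.008 + 35.45 = 36.458 g/mol.
M(ZnCl2) = 65.38 + 2(35.45) = 136.28 g/mol.
n(HCl) = 20.642 g / 36.458 g/mol = 0.56619 mol.
From the equation the HCl:ZnCl2 mole ratio is 2:1, so n(ZnCl2) = 0.56619 × 1/2 = 0.28310 mol.
Mass of ZnCl2 = 0.28310 mol × 136.28 g/mol = 38.580 g.
Actual mass collected = 38.580 g × 0.773 = 29.822 g.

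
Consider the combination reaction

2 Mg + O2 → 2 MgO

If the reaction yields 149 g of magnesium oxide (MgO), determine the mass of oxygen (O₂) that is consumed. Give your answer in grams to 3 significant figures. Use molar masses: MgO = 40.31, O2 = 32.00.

n(MgO) = 149.0 g / 40.31 g/mol = 3.696 mol.
From the equation the MgO:O2 mole ratio is 2:1, so n(O2) = 3.696 × 1/2 = 1.848 mol.
Mass of O2 = 1.848 mol × 32.00 g/mol = 59.14 g.

59.1 g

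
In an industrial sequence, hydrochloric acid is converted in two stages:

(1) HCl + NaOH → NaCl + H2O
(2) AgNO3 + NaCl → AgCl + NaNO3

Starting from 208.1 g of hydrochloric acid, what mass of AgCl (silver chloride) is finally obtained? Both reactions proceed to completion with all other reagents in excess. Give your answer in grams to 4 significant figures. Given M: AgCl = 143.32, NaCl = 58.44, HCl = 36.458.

n(HCl) = 208.10 / 36.458 = 5.7079 mol.
Step 1 gives a 1:1 ratio of HCl to NaCl, so n(NaCl) = 5.7079 mol.
In step 2 the NaCl:AgCl ratio is 1:1, so n(AgCl) = 5.7079 mol.
Mass of AgCl = 5.7079 × 143.32 = 818.06 g.

818.1 g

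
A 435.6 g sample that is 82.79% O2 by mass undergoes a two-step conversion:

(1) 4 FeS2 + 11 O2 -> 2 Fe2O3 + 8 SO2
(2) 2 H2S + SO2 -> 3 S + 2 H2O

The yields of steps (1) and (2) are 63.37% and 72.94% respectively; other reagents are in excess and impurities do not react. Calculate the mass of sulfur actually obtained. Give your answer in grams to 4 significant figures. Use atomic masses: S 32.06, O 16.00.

Pure O2 = 435.6 × 0.8279 = 360.63 g.
M(O2) = 2(16.00) = 32.00 g/mol.
M(S) = 32.06 g/mol.
n(O2) = 360.63 / 32.00 = 11.270 mol.
Step 1 (O2:SO2 = 11:8): theoretical n(SO2) = 8.1962 mol; at 63.37% yield, n(SO2) = 5.1939 mol.
Step 2 (SO2:S = 1:3): theoretical n(S) = 15.582 mol, so theoretical mass = 15.582 × 32.06 = 499.55 g.
At 72.94% yield, actual mass of S = 499.55 × 0.7294 = 364.37 g.

364.4 g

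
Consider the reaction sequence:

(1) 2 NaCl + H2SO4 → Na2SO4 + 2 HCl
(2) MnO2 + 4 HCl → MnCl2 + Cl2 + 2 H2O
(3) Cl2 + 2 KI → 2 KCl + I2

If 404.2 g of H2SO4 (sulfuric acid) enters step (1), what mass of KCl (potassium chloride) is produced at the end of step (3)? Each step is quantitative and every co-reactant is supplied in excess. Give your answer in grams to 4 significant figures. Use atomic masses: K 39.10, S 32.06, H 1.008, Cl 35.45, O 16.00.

307.2 g

M(H2SO4) = 2(1.008) + 32.06 + 4(16.00) = 98.076 g/mol.
M(KCl) = 39.10 + 35.45 = 74.55 g/mol.
n(H2SO4) = 404.2 / 98.076 = 4.1213 mol.
Reaction (1): H2SO4→HCl ratio 1:2 ⇒ n(HCl) = 8.2426 mol.
Reaction (2): HCl→Cl2 ratio 4:1 ⇒ n(Cl2) = 2.0606 mol.
Reaction (3): Cl2→KCl ratio 1:2 ⇒ n(KCl) = 4.1213 mol.
Mass of KCl = 4.1213 × 74.55 = 307.24 g.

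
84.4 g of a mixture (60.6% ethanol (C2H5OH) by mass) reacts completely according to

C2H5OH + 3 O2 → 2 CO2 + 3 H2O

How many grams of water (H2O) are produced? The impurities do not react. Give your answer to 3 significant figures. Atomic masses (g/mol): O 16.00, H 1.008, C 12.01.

Mass of pure C2H5OH = 84.4 g × 0.606 = 51.15 g.
M(C2H5OH) = 2(12.01) + 6(1.008) + 16.00 = 46.068 g/mol.
M(H2O) = 2(1.008) + 16.00 = 18.016 g/mol.
n(C2H5OH) = 51.15 g / 46.068 g/mol = 1.110 mol.
From the equation the C2H5OH:H2O mole ratio is 1:3, so n(H2O) = 1.110 × 3/1 = 3.331 mol.
Mass of H2O = 3.331 mol × 18.016 g/mol = 60.01 g.

60.0 g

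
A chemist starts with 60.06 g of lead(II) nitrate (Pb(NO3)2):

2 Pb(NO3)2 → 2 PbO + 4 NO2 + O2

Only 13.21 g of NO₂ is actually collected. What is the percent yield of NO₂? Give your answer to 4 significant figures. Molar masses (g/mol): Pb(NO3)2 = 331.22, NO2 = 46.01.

79.17 %

n(Pb(NO3)2) = 60.060 g / 331.22 g/mol = 0.18133 mol.
From the equation the Pb(NO3)2:NO2 mole ratio is 2:4, so n(NO2) = 0.18133 × 4/2 = 0.36266 mol.
Mass of NO2 = 0.36266 mol × 46.01 g/mol = 16.686 g.
This is the theoretical yield. Percent yield = 13.21 g / 16.686 g × 100% = 79.168%.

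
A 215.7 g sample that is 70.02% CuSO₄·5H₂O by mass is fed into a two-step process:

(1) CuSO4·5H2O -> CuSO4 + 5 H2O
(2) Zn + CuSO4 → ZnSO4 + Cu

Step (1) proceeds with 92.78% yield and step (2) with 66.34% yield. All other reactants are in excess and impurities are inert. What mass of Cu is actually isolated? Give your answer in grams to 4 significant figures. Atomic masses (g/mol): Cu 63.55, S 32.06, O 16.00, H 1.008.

23.66 g

Pure CuSO4·5H2O = 215.7 × 0.7002 = 151.03 g.
M(CuSO4·5H2O) = 63.55 + 32.06 + 9(16.00) + 10(1.008) = 249.69 g/mol.
M(Cu) = 63.55 g/mol.
n(CuSO4·5H2O) = 151.03 / 249.69 = 0.60488 mol.
Step 1 (CuSO4·5H2O:CuSO4 = 1:1): theoretical n(CuSO4) = 0.60488 mol; at 92.78% yield, n(CuSO4) = 0.56121 mol.
Step 2 (CuSO4:Cu = 1:1): theoretical n(Cu) = 0.56121 mol, so theoretical mass = 0.56121 × 63.55 = 35.665 g.
At 66.34% yield, actual mass of Cu = 35.665 × 0.6634 = 23.660 g.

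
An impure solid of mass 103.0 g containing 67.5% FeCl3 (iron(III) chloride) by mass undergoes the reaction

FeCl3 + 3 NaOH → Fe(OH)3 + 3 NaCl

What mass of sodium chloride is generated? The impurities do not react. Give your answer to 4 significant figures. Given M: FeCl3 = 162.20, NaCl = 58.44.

Mass of pure FeCl3 = 103.0 g × 0.675 = 69.525 g.
n(FeCl3) = 69.525 g / 162.20 g/mol = 0.42864 mol.
From the equation the FeCl3:NaCl mole ratio is 1:3, so n(NaCl) = 0.42864 × 3/1 = 1.2859 mol.
Mass of NaCl = 1.2859 mol × 58.44 g/mol = 75.149 g.

75.15 g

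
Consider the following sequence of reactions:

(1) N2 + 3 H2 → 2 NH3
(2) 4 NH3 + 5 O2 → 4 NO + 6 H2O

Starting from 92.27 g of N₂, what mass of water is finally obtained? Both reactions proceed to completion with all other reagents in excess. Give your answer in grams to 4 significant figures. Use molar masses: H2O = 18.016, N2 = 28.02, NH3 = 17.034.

178.0 g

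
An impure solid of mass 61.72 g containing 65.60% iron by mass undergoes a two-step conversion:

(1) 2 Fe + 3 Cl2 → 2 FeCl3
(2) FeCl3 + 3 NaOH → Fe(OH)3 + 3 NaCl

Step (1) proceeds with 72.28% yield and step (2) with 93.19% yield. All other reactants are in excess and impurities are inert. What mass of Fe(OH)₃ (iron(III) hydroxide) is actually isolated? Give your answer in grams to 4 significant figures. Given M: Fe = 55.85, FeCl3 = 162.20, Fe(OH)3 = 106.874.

Pure Fe = 61.72 × 0.6560 = 40.488 g.
n(Fe) = 40.488 / 55.85 = 0.72495 mol.
Step 1 (Fe:FeCl3 = 2:2): theoretical n(FeCl3) = 0.72495 mol; at 72.28% yield, n(FeCl3) = 0.52399 mol.
Step 2 (FeCl3:Fe(OH)3 = 1:1): theoretical n(Fe(OH)3) = 0.52399 mol, so theoretical mass = 0.52399 × 106.874 = 56.001 g.
At 93.19% yield, actual mass of Fe(OH)3 = 56.001 × 0.9319 = 52.187 g.

52.19 g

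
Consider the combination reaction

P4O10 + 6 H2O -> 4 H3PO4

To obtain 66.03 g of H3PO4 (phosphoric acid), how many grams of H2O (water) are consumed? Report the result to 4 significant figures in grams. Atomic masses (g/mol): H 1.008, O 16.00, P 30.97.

18.21 g

M(H3PO4) = 3(1.008) + 30.97 + 4(16.00) = 97.994 g/mol.
M(H2O) = 2(1.008) + 16.00 = 18.016 g/mol.
n(H3PO4) = 66.030 g / 97.994 g/mol = 0.67382 mol.
From the equation the H3PO4:H2O mole ratio is 4:6, so n(H2O) = 0.67382 × 6/4 = 1.0107 mol.
Mass of H2O = 1.0107 mol × 18.016 g/mol = 18.209 g.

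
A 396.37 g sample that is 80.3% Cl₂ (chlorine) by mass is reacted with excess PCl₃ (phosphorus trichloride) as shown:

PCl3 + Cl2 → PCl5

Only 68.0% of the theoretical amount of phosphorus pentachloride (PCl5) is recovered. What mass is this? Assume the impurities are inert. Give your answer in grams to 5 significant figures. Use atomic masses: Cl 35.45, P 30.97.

635.63 g

Pure Cl2 available = 396.37 g × 0.803 = 318.285 g.
M(Cl2) = 2(35.45) = 70.90 g/mol.
M(PCl5) = 30.97 + 5(35.45) = 208.22 g/mol.
n(Cl2) = 318.285 g / 70.90 g/mol = 4.48921 mol.
From the equation the Cl2:PCl5 mole ratio is 1:1, so n(PCl5) = 4.48921 × 1/1 = 4.48921 mol.
Mass of PCl5 = 4.48921 mol × 208.22 g/mol = 934.744 g.
Actual mass collected = 934.744 g × 0.680 = 635.626 g.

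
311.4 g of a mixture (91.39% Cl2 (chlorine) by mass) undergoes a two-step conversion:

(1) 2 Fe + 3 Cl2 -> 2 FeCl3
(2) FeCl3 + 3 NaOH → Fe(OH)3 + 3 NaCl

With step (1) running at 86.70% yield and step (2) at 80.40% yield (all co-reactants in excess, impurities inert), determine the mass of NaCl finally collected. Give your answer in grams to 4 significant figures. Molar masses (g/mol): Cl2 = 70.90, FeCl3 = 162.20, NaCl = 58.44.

327.0 g

Pure Cl2 = 311.4 × 0.9139 = 284.59 g.
n(Cl2) = 284.59 / 70.90 = 4.0139 mol.
Step 1 (Cl2:FeCl3 = 3:2): theoretical n(FeCl3) = 2.6760 mol; at 86.70% yield, n(FeCl3) = 2.3201 mol.
Step 2 (FeCl3:NaCl = 1:3): theoretical n(NaCl) = 6.9602 mol, so theoretical mass = 6.9602 × 58.44 = 406.75 g.
At 80.40% yield, actual mass of NaCl = 406.75 × 0.8040 = 327.03 g.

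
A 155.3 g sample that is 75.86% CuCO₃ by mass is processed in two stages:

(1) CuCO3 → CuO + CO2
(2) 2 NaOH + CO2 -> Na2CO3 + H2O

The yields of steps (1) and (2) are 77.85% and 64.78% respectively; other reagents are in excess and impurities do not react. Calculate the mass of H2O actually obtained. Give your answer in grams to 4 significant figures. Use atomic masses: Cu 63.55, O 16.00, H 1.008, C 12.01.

Pure CuCO3 = 155.3 × 0.7586 = 117.81 g.
M(CuCO3) = 63.55 + 12.01 + 3(16.00) = 123.56 g/mol.
M(H2O) = 2(1.008) + 16.00 = 18.016 g/mol.
n(CuCO3) = 117.81 / 123.56 = 0.95347 mol.
Step 1 (CuCO3:CO2 = 1:1): theoretical n(CO2) = 0.95347 mol; at 77.85% yield, n(CO2) = 0.74228 mol.
Step 2 (CO2:H2O = 1:1): theoretical n(H2O) = 0.74228 mol, so theoretical mass = 0.74228 × 18.016 = 13.373 g.
At 64.78% yield, actual mass of H2O = 13.373 × 0.6478 = 8.6629 g.

8.663 g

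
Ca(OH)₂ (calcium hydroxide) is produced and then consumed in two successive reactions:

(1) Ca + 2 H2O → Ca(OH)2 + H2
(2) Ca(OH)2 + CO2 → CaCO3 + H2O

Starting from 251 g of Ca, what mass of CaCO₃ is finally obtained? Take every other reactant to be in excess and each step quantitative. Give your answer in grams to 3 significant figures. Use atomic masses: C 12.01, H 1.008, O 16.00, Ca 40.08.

627 g

M(Ca) = 40.08 g/mol.
M(CaCO3) = 40.08 + 12.01 + 3(16.00) = 100.09 g/mol.
n(Ca) = 251.0 / 40.08 = 6.262 mol.
Step 1 gives a 1:1 ratio of Ca to Ca(OH)2, so n(Ca(OH)2) = 6.262 mol.
In step 2 the Ca(OH)2:CaCO3 ratio is 1:1, so n(CaCO3) = 6.262 mol.
Mass of CaCO3 = 6.262 × 100.09 = 626.8 g.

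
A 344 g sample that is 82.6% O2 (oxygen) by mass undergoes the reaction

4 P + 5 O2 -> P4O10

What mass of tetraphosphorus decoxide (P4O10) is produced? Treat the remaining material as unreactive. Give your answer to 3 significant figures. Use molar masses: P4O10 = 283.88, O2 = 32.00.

504 g

Mass of pure O2 = 344 g × 0.826 = 284.1 g.
n(O2) = 284.1 g / 32.00 g/mol = 8.880 mol.
From the equation the O2:P4O10 mole ratio is 5:1, so n(P4O10) = 8.880 × 1/5 = 1.776 mol.
Mass of P4O10 = 1.776 mol × 283.88 g/mol = 504.1 g.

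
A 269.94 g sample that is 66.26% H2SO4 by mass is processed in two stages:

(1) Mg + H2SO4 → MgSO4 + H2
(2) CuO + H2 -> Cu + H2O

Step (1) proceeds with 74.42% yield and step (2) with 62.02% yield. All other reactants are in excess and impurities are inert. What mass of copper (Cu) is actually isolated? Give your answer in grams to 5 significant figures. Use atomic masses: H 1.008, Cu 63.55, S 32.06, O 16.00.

53.493 g

Pure H2SO4 = 269.94 × 0.6626 = 178.862 g.
M(H2SO4) = 2(1.008) + 32.06 + 4(16.00) = 98.076 g/mol.
M(Cu) = 63.55 g/mol.
n(H2SO4) = 178.862 / 98.076 = 1.82371 mol.
Step 1 (H2SO4:H2 = 1:1): theoretical n(H2) = 1.82371 mol; at 74.42% yield, n(H2) = 1.35721 mol.
Step 2 (H2:Cu = 1:1): theoretical n(Cu) = 1.35721 mol, so theoretical mass = 1.35721 × 63.55 = 86.2504 g.
At 62.02% yield, actual mass of Cu = 86.2504 × 0.6202 = 53.4925 g.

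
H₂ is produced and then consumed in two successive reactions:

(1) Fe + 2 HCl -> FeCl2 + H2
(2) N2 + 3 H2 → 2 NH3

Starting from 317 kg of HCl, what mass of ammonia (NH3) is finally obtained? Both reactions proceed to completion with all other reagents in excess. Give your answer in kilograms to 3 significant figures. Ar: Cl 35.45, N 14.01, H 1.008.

49.4 kg

M(HCl) = 1.008 + 35.45 = 36.458 g/mol.
M(NH3) = 14.01 + 3(1.008) = 17.034 g/mol.
317 kg = 317000 g.
n(HCl) = 317000 / 36.458 = 8695 mol.
Step 1 gives a 2:1 ratio of HCl to H2, so n(H2) = 4347 mol.
In step 2 the H2:NH3 ratio is 3:2, so n(NH3) = 2898 mol.
Mass of NH3 = 2898 × 17.034 = 49370 g = 49.4 kg.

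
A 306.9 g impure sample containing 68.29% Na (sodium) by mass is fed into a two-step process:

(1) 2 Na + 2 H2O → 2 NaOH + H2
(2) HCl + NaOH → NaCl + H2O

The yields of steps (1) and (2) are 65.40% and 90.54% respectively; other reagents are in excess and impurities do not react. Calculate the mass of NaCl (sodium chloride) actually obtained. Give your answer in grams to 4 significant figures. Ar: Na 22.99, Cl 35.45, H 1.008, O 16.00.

315.5 g

Pure Na = 306.9 × 0.6829 = 209.58 g.
M(Na) = 22.99 g/mol.
M(NaCl) = 22.99 + 35.45 = 58.44 g/mol.
n(Na) = 209.58 / 22.99 = 9.1162 mol.
Step 1 (Na:NaOH = 2:2): theoretical n(NaOH) = 9.1162 mol; at 65.40% yield, n(NaOH) = 5.9620 mol.
Step 2 (NaOH:NaCl = 1:1): theoretical n(NaCl) = 5.9620 mol, so theoretical mass = 5.9620 × 58.44 = 348.42 g.
At 90.54% yield, actual mass of NaCl = 348.42 × 0.9054 = 315.46 g.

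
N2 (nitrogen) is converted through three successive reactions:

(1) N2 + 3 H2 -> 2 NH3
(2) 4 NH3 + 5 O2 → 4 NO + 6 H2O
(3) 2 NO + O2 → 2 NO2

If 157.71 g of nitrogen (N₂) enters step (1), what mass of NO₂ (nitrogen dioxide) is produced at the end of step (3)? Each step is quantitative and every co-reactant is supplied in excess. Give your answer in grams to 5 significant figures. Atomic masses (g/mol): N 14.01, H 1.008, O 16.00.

M(N2) = 2(14.01) = 28.02 g/mol.
M(NO2) = 14.01 + 2(16.00) = 46.01 g/mol.
n(N2) = 157.71 / 28.02 = 5.62848 mol.
Reaction (1): N2→NH3 ratio 1:2 ⇒ n(NH3) = 11.2570 mol.
Reaction (2): NH3→NO ratio 4:4 ⇒ n(NO) = 11.2570 mol.
Reaction (3): NO→NO2 ratio 2:2 ⇒ n(NO2) = 11.2570 mol.
Mass of NO2 = 11.2570 × 46.01 = 517.933 g.

517.93 g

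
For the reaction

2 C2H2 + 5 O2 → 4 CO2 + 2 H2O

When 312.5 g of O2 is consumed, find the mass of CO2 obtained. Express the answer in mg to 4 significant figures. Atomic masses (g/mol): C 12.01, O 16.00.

M(O2) = 2(16.00) = 32.00 g/mol.
M(CO2) = 12.01 + 2(16.00) = 44.01 g/mol.
n(O2) = 312.50 g / 32.00 g/mol = 9.7656 mol.
From the equation the O2:CO2 mole ratio is 5:4, so n(CO2) = 9.7656 × 4/5 = 7.8125 mol.
Mass of CO2 = 7.8125 mol × 44.01 g/mol = 343.83 g.
Converting to mg: 343.83 g = 343800 mg.

343800 mg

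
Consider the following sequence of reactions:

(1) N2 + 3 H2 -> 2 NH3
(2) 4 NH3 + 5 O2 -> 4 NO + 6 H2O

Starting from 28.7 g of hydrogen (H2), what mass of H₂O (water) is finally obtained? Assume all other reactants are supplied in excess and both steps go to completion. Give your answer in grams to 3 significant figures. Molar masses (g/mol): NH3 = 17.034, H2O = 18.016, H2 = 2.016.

n(H2) = 28.70 / 2.016 = 14.24 mol.
Step 1 gives a 3:2 ratio of H2 to NH3, so n(NH3) = 9.491 mol.
In step 2 the NH3:H2O ratio is 4:6, so n(H2O) = 14.24 mol.
Mass of H2O = 14.24 × 18.016 = 256.5 g.

256 g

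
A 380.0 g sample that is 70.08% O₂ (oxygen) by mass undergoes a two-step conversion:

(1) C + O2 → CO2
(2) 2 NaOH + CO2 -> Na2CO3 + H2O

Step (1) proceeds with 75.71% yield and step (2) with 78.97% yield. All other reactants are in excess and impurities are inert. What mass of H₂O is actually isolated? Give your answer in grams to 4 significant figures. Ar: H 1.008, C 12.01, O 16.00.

Pure O2 = 380.0 × 0.7008 = 266.30 g.
M(O2) = 2(16.00) = 32.00 g/mol.
M(H2O) = 2(1.008) + 16.00 = 18.016 g/mol.
n(O2) = 266.30 / 32.00 = 8.3220 mol.
Step 1 (O2:CO2 = 1:1): theoretical n(CO2) = 8.3220 mol; at 75.71% yield, n(CO2) = 6.3006 mol.
Step 2 (CO2:H2O = 1:1): theoretical n(H2O) = 6.3006 mol, so theoretical mass = 6.3006 × 18.016 = 113.51 g.
At 78.97% yield, actual mass of H2O = 113.51 × 0.7897 = 89.640 g.

89.64 g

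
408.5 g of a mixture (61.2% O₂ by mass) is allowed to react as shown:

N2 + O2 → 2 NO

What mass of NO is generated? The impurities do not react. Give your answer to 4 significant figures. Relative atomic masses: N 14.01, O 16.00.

Mass of pure O2 = 408.5 g × 0.612 = 250.00 g.
M(O2) = 2(16.00) = 32.00 g/mol.
M(NO) = 14.01 + 16.00 = 30.01 g/mol.
n(O2) = 250.00 g / 32.00 g/mol = 7.8126 mol.
From the equation the O2:NO mole ratio is 1:2, so n(NO) = 7.8126 × 2/1 = 15.625 mol.
Mass of NO = 15.625 mol × 30.01 g/mol = 468.91 g.

468.9 g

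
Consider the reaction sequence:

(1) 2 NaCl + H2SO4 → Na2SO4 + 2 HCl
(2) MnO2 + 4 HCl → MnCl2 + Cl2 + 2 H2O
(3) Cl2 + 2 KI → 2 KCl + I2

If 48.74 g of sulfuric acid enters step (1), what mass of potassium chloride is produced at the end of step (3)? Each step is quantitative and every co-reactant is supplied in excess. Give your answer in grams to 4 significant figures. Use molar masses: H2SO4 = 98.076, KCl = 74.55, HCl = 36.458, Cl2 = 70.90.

n(H2SO4) = 48.74 / 98.076 = 0.49696 mol.
Reaction (1): H2SO4→HCl ratio 1:2 ⇒ n(HCl) = 0.99392 mol.
Reaction (2): HCl→Cl2 ratio 4:1 ⇒ n(Cl2) = 0.24848 mol.
Reaction (3): Cl2→KCl ratio 1:2 ⇒ n(KCl) = 0.49696 mol.
Mass of KCl = 0.49696 × 74.55 = 37.048 g.

37.05 g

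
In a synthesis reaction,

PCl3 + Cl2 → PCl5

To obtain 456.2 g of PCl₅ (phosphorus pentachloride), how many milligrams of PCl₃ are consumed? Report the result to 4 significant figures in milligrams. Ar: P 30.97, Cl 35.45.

M(PCl5) = 30.97 + 5(35.45) = 208.22 g/mol.
M(PCl3) = 30.97 + 3(35.45) = 137.32 g/mol.
n(PCl5) = 456.20 g / 208.22 g/mol = 2.1910 mol.
From the equation the PCl5:PCl3 mole ratio is 1:1, so n(PCl3) = 2.1910 × 1/1 = 2.1910 mol.
Mass of PCl3 = 2.1910 mol × 137.32 g/mol = 300.86 g.
Converting to mg: 300.86 g = 300900 mg.

300900 mg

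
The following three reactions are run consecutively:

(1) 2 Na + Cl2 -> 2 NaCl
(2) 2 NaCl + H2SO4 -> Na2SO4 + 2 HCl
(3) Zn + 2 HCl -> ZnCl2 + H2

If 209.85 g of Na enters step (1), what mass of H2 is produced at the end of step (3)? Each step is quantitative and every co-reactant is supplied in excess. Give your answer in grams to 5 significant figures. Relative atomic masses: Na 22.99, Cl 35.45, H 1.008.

9.2009 g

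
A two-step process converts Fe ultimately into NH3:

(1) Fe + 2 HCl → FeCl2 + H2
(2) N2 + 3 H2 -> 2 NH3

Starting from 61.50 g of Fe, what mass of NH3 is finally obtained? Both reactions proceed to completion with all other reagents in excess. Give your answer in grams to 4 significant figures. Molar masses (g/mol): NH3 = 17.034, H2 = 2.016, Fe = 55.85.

n(Fe) = 61.500 / 55.85 = 1.1012 mol.
Step 1 gives a 1:1 ratio of Fe to H2, so n(H2) = 1.1012 mol.
In step 2 the H2:NH3 ratio is 3:2, so n(NH3) = 0.73411 mol.
Mass of NH3 = 0.73411 × 17.034 = 12.505 g.

12.50 g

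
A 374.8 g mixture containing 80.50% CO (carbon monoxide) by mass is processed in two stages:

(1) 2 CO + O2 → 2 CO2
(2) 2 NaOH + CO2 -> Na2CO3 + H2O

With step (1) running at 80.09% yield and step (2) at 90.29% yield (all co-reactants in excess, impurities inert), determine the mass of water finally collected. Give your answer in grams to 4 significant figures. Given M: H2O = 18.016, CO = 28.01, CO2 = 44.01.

Pure CO = 374.8 × 0.8050 = 301.71 g.
n(CO) = 301.71 / 28.01 = 10.772 mol.
Step 1 (CO:CO2 = 2:2): theoretical n(CO2) = 10.772 mol; at 80.09% yield, n(CO2) = 8.6270 mol.
Step 2 (CO2:H2O = 1:1): theoretical n(H2O) = 8.6270 mol, so theoretical mass = 8.6270 × 18.016 = 155.42 g.
At 90.29% yield, actual mass of H2O = 155.42 × 0.9029 = 140.33 g.

140.3 g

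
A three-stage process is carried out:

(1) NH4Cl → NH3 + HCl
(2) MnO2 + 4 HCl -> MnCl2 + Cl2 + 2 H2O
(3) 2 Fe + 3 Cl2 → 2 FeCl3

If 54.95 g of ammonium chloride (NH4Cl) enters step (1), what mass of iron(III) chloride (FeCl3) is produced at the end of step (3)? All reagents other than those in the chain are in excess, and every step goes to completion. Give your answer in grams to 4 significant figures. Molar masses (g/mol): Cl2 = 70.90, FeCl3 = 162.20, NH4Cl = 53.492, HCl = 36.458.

n(NH4Cl) = 54.95 / 53.492 = 1.0273 mol.
Reaction (1): NH4Cl→HCl ratio 1:1 ⇒ n(HCl) = 1.0273 mol.
Reaction (2): HCl→Cl2 ratio 4:1 ⇒ n(Cl2) = 0.25681 mol.
Reaction (3): Cl2→FeCl3 ratio 3:2 ⇒ n(FeCl3) = 0.17121 mol.
Mass of FeCl3 = 0.17121 × 162.20 = 27.770 g.

27.77 g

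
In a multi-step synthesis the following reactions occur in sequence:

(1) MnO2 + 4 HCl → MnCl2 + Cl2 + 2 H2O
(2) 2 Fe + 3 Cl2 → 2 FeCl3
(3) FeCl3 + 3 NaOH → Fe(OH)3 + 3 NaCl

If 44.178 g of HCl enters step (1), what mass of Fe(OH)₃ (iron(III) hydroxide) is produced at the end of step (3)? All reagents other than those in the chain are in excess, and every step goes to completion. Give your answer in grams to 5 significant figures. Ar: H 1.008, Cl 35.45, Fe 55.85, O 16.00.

21.584 g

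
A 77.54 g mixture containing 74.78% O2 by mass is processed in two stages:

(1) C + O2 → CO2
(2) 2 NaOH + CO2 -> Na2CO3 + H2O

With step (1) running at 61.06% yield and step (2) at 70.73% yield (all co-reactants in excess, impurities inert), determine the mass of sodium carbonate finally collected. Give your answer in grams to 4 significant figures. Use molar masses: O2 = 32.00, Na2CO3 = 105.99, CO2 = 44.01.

Pure O2 = 77.54 × 0.7478 = 57.984 g.
n(O2) = 57.984 / 32.00 = 1.8120 mol.
Step 1 (O2:CO2 = 1:1): theoretical n(CO2) = 1.8120 mol; at 61.06% yield, n(CO2) = 1.1064 mol.
Step 2 (CO2:Na2CO3 = 1:1): theoretical n(Na2CO3) = 1.1064 mol, so theoretical mass = 1.1064 × 105.99 = 117.27 g.
At 70.73% yield, actual mass of Na2CO3 = 117.27 × 0.7073 = 82.944 g.

82.94 g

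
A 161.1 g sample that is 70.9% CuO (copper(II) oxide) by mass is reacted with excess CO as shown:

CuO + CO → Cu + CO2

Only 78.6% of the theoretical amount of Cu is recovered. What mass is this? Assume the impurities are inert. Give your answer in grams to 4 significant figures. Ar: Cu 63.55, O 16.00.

71.72 g

Pure CuO available = 161.1 g × 0.709 = 114.22 g.
M(CuO) = 63.55 + 16.00 = 79.55 g/mol.
M(Cu) = 63.55 g/mol.
n(CuO) = 114.22 g / 79.55 g/mol = 1.4358 mol.
From the equation the CuO:Cu mole ratio is 1:1, so n(Cu) = 1.4358 × 1/1 = 1.4358 mol.
Mass of Cu = 1.4358 mol × 63.55 g/mol = 91.247 g.
Actual mass collected = 91.247 g × 0.786 = 71.720 g.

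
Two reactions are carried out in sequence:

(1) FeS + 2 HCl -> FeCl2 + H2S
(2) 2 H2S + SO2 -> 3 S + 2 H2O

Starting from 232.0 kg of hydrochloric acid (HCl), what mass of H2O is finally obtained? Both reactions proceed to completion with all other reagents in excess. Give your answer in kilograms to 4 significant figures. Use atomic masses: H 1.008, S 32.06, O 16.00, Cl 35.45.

M(HCl) = 1.008 + 35.45 = 36.458 g/mol.
M(H2O) = 2(1.008) + 16.00 = 18.016 g/mol.
232.0 kg = 232000 g.
n(HCl) = 232000 / 36.458 = 6363.5 mol.
Step 1 gives a 2:1 ratio of HCl to H2S, so n(H2S) = 3181.7 mol.
In step 2 the H2S:H2O ratio is 2:2, so n(H2O) = 3181.7 mol.
Mass of H2O = 3181.7 × 18.016 = 57322 g = 57.32 kg.

57.32 kg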